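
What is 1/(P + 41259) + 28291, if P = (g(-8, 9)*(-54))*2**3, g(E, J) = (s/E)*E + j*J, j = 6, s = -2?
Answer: 531729346/18795 ≈ 28291.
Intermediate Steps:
g(E, J) = -2 + 6*J (g(E, J) = (-2/E)*E + 6*J = -2 + 6*J)
P = -22464 (P = ((-2 + 6*9)*(-54))*2**3 = ((-2 + 54)*(-54))*8 = (52*(-54))*8 = -2808*8 = -22464)
1/(P + 41259) + 28291 = 1/(-22464 + 41259) + 28291 = 1/18795 + 28291 = 531729346/18795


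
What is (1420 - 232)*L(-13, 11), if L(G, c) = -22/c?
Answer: -2376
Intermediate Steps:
(1420 - 232)*L(-13, 11) = (1420 - 232)*(-22/11) = 1188*(-22*1/11) = 1188*(-2) = -2376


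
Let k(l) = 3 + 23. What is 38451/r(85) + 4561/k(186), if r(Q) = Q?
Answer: 1387411/2210 ≈ 627.79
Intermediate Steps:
k(l) = 26
38451/r(85) + 4561/k(186) = 38451/85 + 4561/26 = 1387411/2210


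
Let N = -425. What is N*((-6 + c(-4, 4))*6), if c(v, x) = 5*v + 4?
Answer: 56100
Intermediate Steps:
c(v, x) = 4 + 5*v
N*((-6 + c(-4, 4))*6) = -425*(-6 + (4 + 5*(-4)))*6 = -425*(-6 + (4 - 20))*6 = -425*(-6 - 16)*6 = -(-9350)*6 = -425*(-132) = 56100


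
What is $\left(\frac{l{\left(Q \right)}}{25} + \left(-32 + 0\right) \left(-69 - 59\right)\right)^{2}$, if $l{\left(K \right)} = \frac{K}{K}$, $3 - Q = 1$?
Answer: $\frac{10485964801}{625} \approx 1.6778 \cdot 10^{7}$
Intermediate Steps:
$Q = 2$ ($Q = 3 - 1 = 2$)
$l{\left(K \right)} = 1$
$\left(\frac{l{\left(Q \right)}}{25} + \left(-32 + 0\right) \left(-69 - 59\right)\right)^{2} = \left(1 \cdot \frac{1}{25} + \left(-32 + 0\right) \left(-69 - 59\right)\right)^{2} = \left(1 \cdot \frac{1}{25} - -4096\right)^{2} = \left(\frac{1}{25} + 4096\right)^{2} = \left(\frac{102401}{25}\right)^{2} = \frac{10485964801}{625}$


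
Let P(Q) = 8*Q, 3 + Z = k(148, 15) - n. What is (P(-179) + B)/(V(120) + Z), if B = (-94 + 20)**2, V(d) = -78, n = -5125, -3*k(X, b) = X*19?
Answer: 3033/3080 ≈ 0.98474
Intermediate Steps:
k(X, b) = -19*X/3 (k(X, b) = -X*19/3 = -19*X/3)
Z = 12554/3 (Z = -3 + (-19/3*148 - 1*(-5125)) = -3 + (-2812/3 + 5125) = -3 + 12563/3 = 12554/3 ≈ 4184.7)
B = 5476 (B = (-74)**2 = 5476)
(P(-179) + B)/(V(120) + Z) = (8*(-179) + 5476)/(-78 + 12554/3) = (-1432 + 5476)/(12320/3) = 4044*(3/12320) = 3033/3080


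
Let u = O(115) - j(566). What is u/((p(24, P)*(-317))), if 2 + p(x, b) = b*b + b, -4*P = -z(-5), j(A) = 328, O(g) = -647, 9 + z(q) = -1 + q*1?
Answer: 15600/42161 ≈ 0.37001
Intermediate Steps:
z(q) = -10 + q (z(q) = -9 + (-1 + q*1) = -9 + (-1 + q) = -10 + q)
P = -15/4 (P = -(-1)*(-10 - 5)/4 = -(-1)*(-15)/4 = -1/4*15 = -15/4 ≈ -3.7500)
p(x, b) = -2 + b + b**2 (p(x, b) = -2 + (b*b + b) = -2 + (b**2 + b) = -2 + (b + b**2) = -2 + b + b**2)
u = -975 (u = -647 - 1*328 = -647 - 328 = -975)
u/((p(24, P)*(-317))) = -975*(-1/(317*(-2 - 15/4 + (-15/4)**2))) = -975*(-1/(317*(-2 - 15/4 + 225/16))) = -975/((133/16)*(-317)) = -975/(-42161/16) = -975*(-16/42161) = 15600/42161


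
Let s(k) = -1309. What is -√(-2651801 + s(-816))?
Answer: -3*I*√294790 ≈ -1628.8*I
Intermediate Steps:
-√(-2651801 + s(-816)) = -√(-2651801 - 1309) = -√(-2653110) = -3*I*√294790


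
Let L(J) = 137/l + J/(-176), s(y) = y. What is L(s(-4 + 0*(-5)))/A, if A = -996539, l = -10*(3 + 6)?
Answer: 2969/1973147220 ≈ 1.5047e-6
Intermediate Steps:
l = -90 (l = -10*9 = -90)
L(J) = -137/90 - J/176 (L(J) = 137/(-90) + J/(-176) = 137*(-1/90) + J*(-1/176) = -137/90 - J/176)
L(s(-4 + 0*(-5)))/A = (-137/90 - (-4 + 0*(-5))/176)/(-996539) = (-137/90 - (-4 + 0)/176)*(-1/996539) = (-137/90 - 1/176*(-4))*(-1/996539) = (-137/90 + 1/44)*(-1/996539) = -2969/1980*(-1/996539) = 2969/1973147220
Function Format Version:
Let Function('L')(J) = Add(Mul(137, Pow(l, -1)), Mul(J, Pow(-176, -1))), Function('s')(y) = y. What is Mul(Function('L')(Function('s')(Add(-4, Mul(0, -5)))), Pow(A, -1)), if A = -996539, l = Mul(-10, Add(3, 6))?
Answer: Rational(2969, 1973147220) ≈ 1.5047e-6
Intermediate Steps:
l = -90 (l = Mul(-10, 9) = -90)
Function('L')(J) = Add(Rational(-137, 90), Mul(Rational(-1, 176), J)) (Function('L')(J) = Add(Mul(137, Pow(-90, -1)), Mul(J, Pow(-176, -1))) = Add(Mul(137, Rational(-1, 90)), Mul(J, Rational(-1, 176))) = Add(Rational(-137, 90), Mul(Rational(-1, 176), J)))
Mul(Function('L')(Function('s')(Add(-4, Mul(0, -5)))), Pow(A, -1)) = Mul(Add(Rational(-137, 90), Mul(Rational(-1, 176), Add(-4, Mul(0, -5)))), Pow(-996539, -1)) = Mul(Add(Rational(-137, 90), Mul(Rational(-1, 176), Add(-4, 0))), Rational(-1, 996539)) = Mul(Add(Rational(-137, 90), Mul(Rational(-1, 176), -4)), Rational(-1, 996539)) = Mul(Add(Rational(-137, 90), Rational(1, 44)), Rational(-1, 996539)) = Mul(Rational(-2969, 1980), Rational(-1, 996539)) = Rational(2969, 1973147220)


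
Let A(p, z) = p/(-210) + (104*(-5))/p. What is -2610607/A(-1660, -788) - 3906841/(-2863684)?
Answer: -814408186391575/2563713101 ≈ -3.1767e+5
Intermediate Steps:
A(p, z) = -520/p - p/210 (A(p, z) = p*(-1/210) - 520/p = -p/210 - 520/p = -520/p - p/210)
-2610607/A(-1660, -788) - 3906841/(-2863684) = -2610607/(-520/(-1660) - 1/210*(-1660)) - 3906841/(-2863684) = -2610607/(-520*(-1/1660) + 166/21) - 3906841*(-1/2863684) = -2610607/(26/83 + 166/21) + 3906841/2863684 = -2610607/14324/1743 + 3906841/2863684 = -2610607*1743/14324 + 3906841/2863684 = -4550288001/14324 + 3906841/2863684 = -814408186391575/2563713101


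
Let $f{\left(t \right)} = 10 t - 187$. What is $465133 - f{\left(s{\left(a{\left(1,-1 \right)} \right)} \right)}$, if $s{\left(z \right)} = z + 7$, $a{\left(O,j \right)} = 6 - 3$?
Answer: $465220$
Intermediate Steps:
$a{\left(O,j \right)} = 3$
$s{\left(z \right)} = 7 + z$
$f{\left(t \right)} = -187 + 10 t$
$465133 - f{\left(s{\left(a{\left(1,-1 \right)} \right)} \right)} = 465133 - \left(-187 + 10 \left(7 + 3\right)\right) = 465133 - \left(-187 + 10 \cdot 10\right) = 465133 - \left(-187 + 100\right) = 465133 - -87 = 465133 + 87 = 465220$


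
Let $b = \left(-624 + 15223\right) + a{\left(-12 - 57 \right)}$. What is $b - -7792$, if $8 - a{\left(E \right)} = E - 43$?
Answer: $22511$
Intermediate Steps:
$a{\left(E \right)} = 51 - E$ ($a{\left(E \right)} = 8 - \left(E - 43\right) = 8 - \left(-43 + E\right) = 51 - E$)
$b = 14719$ ($b = \left(-624 + 15223\right) + \left(51 - \left(-12 - 57\right)\right) = 14599 + \left(51 - \left(-12 - 57\right)\right) = 14599 + \left(51 - -69\right) = 14599 + \left(51 + 69\right) = 14599 + 120 = 14719$)
$b - -7792 = 14719 - -7792 = 14719 + 7792 = 22511$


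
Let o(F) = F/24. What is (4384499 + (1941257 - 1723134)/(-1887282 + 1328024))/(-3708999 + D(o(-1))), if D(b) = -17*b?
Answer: -29424791083428/24891443599211 ≈ -1.1821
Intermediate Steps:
o(F) = F/24 (o(F) = F*(1/24) = F/24)
(4384499 + (1941257 - 1723134)/(-1887282 + 1328024))/(-3708999 + D(o(-1))) = (4384499 + (1941257 - 1723134)/(-1887282 + 1328024))/(-3708999 - 17*(-1)/24) = (4384499 + 218123/(-559258))/(-3708999 - 17*(-1/24)) = (4384499 + 218123*(-1/559258))/(-3708999 + 17/24) = (4384499 - 218123/559258)/(-89015959/24) = (2452065923619/559258)*(-24/89015959) = -29424791083428/24891443599211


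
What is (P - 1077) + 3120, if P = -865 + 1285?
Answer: 2463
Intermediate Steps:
P = 420
(P - 1077) + 3120 = (420 - 1077) + 3120 = -657 + 3120 = 2463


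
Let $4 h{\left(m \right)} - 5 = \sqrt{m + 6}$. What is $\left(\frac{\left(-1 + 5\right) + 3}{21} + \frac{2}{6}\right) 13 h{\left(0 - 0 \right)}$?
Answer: $\frac{65}{6} + \frac{13 \sqrt{6}}{6} \approx 16.141$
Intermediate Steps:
$h{\left(m \right)} = \frac{5}{4} + \frac{\sqrt{6 + m}}{4}$ ($h{\left(m \right)} = \frac{5}{4} + \frac{\sqrt{m + 6}}{4} = \frac{5}{4} + \frac{\sqrt{6 + m}}{4}$)
$\left(\frac{\left(-1 + 5\right) + 3}{21} + \frac{2}{6}\right) 13 h{\left(0 - 0 \right)} = \left(\frac{\left(-1 + 5\right) + 3}{21} + \frac{2}{6}\right) 13 \left(\frac{5}{4} + \frac{\sqrt{6 + \left(0 - 0\right)}}{4}\right) = \left(\left(4 + 3\right) \frac{1}{21} + 2 \cdot \frac{1}{6}\right) 13 \left(\frac{5}{4} + \frac{\sqrt{6 + \left(0 + 0\right)}}{4}\right) = \left(7 \cdot \frac{1}{21} + \frac{1}{3}\right) 13 \left(\frac{5}{4} + \frac{\sqrt{6 + 0}}{4}\right) = \left(\frac{1}{3} + \frac{1}{3}\right) 13 \left(\frac{5}{4} + \frac{\sqrt{6}}{4}\right) = \frac{2}{3} \cdot 13 \left(\frac{5}{4} + \frac{\sqrt{6}}{4}\right) = \frac{26 \left(\frac{5}{4} + \frac{\sqrt{6}}{4}\right)}{3} = \frac{65}{6} + \frac{13 \sqrt{6}}{6}$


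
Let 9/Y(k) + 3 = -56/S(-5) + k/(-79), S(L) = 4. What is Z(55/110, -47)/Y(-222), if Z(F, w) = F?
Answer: -1121/1422 ≈ -0.78833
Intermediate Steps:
Y(k) = 9/(-17 - k/79) (Y(k) = 9/(-3 + (-56/4 + k/(-79))) = 9/(-3 + (-56*1/4 + k*(-1/79))) = 9/(-3 + (-14 - k/79)) = 9/(-17 - k/79))
Z(55/110, -47)/Y(-222) = (55/110)/((-711/(1343 - 222))) = (55*(1/110))/((-711/1121)) = 1/(2*((-711*1/1121))) = 1/(2*(-711/1121)) = (1/2)*(-1121/711) = -1121/1422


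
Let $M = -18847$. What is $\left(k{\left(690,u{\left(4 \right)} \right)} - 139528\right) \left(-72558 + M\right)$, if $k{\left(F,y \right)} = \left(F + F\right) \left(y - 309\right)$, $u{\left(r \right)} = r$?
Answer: $51225921340$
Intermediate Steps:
$k{\left(F,y \right)} = 2 F \left(-309 + y\right)$
$\left(k{\left(690,u{\left(4 \right)} \right)} - 139528\right) \left(-72558 + M\right) = \left(2 \cdot 690 \left(-309 + 4\right) - 139528\right) \left(-72558 - 18847\right) = \left(2 \cdot 690 \left(-305\right) - 139528\right) \left(-91405\right) = \left(-420900 - 139528\right) \left(-91405\right) = \left(-560428\right) \left(-91405\right) = 51225921340$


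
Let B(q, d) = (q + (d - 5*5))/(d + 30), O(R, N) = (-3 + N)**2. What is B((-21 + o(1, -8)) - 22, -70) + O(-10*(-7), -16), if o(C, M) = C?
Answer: 14577/40 ≈ 364.42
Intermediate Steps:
B(q, d) = (-25 + d + q)/(30 + d) (B(q, d) = (q + (d - 25))/(30 + d) = (q + (-25 + d))/(30 + d) = (-25 + d + q)/(30 + d))
B((-21 + o(1, -8)) - 22, -70) + O(-10*(-7), -16) = (-25 - 70 + ((-21 + 1) - 22))/(30 - 70) + (-3 - 16)**2 = (-25 - 70 + (-20 - 22))/(-40) + (-19)**2 = -(-25 - 70 - 42)/40 + 361 = -1/40*(-137) + 361 = 137/40 + 361 = 14577/40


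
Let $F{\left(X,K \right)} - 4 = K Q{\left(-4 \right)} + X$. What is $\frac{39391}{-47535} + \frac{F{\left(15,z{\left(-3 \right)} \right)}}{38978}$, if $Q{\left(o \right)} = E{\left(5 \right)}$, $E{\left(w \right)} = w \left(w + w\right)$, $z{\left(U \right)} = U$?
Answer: $- \frac{1541609483}{1852819230} \approx -0.83203$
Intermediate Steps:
$E{\left(w \right)} = 2 w^{2}$ ($E{\left(w \right)} = w 2 w = 2 w^{2}$)
$Q{\left(o \right)} = 50$ ($Q{\left(o \right)} = 2 \cdot 5^{2} = 2 \cdot 25 = 50$)
$F{\left(X,K \right)} = 4 + X + 50 K$ ($F{\left(X,K \right)} = 4 + \left(K 50 + X\right) = 4 + \left(50 K + X\right) = 4 + \left(X + 50 K\right) = 4 + X + 50 K$)
$\frac{39391}{-47535} + \frac{F{\left(15,z{\left(-3 \right)} \right)}}{38978} = \frac{39391}{-47535} + \frac{4 + 15 + 50 \left(-3\right)}{38978} = 39391 \left(- \frac{1}{47535}\right) + \left(4 + 15 - 150\right) \frac{1}{38978} = - \frac{39391}{47535} - \frac{131}{38978} = - \frac{1541609483}{1852819230}$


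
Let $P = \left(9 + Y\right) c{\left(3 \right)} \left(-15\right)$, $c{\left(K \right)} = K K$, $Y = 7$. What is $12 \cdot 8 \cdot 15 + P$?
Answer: $-720$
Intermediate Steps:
$c{\left(K \right)} = K^{2}$
$P = -2160$ ($P = \left(9 + 7\right) 3^{2} \left(-15\right) = 16 \cdot 9 \left(-15\right) = 144 \left(-15\right) = -2160$)
$12 \cdot 8 \cdot 15 + P = 12 \cdot 8 \cdot 15 - 2160 = 96 \cdot 15 - 2160 = 1440 - 2160 = -720$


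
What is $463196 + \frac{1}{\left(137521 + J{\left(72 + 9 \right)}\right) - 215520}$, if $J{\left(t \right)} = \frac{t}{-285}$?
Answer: $\frac{3432250862577}{7409932} \approx 4.632 \cdot 10^{5}$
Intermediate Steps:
$J{\left(t \right)} = - \frac{t}{285}$ ($J{\left(t \right)} = t \left(- \frac{1}{285}\right) = - \frac{t}{285}$)
$463196 + \frac{1}{\left(137521 + J{\left(72 + 9 \right)}\right) - 215520} = 463196 + \frac{1}{\left(137521 - \frac{72 + 9}{285}\right) - 215520} = 463196 + \frac{1}{\left(137521 - \frac{27}{95}\right) - 215520} = 463196 + \frac{1}{\frac{13064468}{95} - 215520} = 463196 + \frac{1}{- \frac{7409932}{95}} = 463196 - \frac{95}{7409932} = \frac{3432250862577}{7409932}$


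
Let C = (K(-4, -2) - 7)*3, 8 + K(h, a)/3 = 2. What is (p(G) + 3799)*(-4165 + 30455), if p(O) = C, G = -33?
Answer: 97903960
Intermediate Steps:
K(h, a) = -18 (K(h, a) = -24 + 3*2 = -24 + 6 = -18)
C = -75 (C = (-18 - 7)*3 = -25*3 = -75)
p(O) = -75
(p(G) + 3799)*(-4165 + 30455) = (-75 + 3799)*(-4165 + 30455) = 3724*26290 = 97903960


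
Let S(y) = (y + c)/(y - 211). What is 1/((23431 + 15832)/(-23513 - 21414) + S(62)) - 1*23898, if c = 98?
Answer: -311600934409/13038507 ≈ -23899.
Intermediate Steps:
S(y) = (98 + y)/(-211 + y) (S(y) = (y + 98)/(y - 211) = (98 + y)/(-211 + y))
1/((23431 + 15832)/(-23513 - 21414) + S(62)) - 1*23898 = 1/((23431 + 15832)/(-23513 - 21414) + (98 + 62)/(-211 + 62)) - 1*23898 = 1/(39263/(-44927) + 160/(-149)) - 23898 = 1/(39263*(-1/44927) - 1/149*160) - 23898 = 1/(-39263/44927 - 160/149) - 23898 = 1/(-13038507/6694123) - 23898 = -6694123/13038507 - 23898 = -311600934409/13038507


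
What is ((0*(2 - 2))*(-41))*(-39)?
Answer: 0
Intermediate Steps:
((0*(2 - 2))*(-41))*(-39) = ((0*0)*(-41))*(-39) = (0*(-41))*(-39) = 0*(-39) = 0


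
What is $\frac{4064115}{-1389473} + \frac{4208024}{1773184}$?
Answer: $- \frac{169935995101}{307973911504} \approx -0.55179$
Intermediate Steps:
$\frac{4064115}{-1389473} + \frac{4208024}{1773184} = 4064115 \left(- \frac{1}{1389473}\right) + 4208024 \cdot \frac{1}{1773184} = - \frac{4064115}{1389473} + \frac{526003}{221648} = - \frac{169935995101}{307973911504}$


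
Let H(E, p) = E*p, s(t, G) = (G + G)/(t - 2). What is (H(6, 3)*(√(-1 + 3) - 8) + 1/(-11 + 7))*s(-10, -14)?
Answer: -4039/12 + 42*√2 ≈ -277.19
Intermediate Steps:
s(t, G) = 2*G/(-2 + t) (s(t, G) = (2*G)/(-2 + t) = 2*G/(-2 + t))
(H(6, 3)*(√(-1 + 3) - 8) + 1/(-11 + 7))*s(-10, -14) = ((6*3)*(√(-1 + 3) - 8) + 1/(-11 + 7))*(2*(-14)/(-2 - 10)) = (18*(√2 - 8) + 1/(-4))*(2*(-14)/(-12)) = (18*(-8 + √2) - ¼)*(2*(-14)*(-1/12)) = ((-144 + 18*√2) - ¼)*(7/3) = (-577/4 + 18*√2)*(7/3) = -4039/12 + 42*√2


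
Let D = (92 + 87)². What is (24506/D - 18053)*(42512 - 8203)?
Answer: -19844725883103/32041 ≈ -6.1935e+8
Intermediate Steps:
D = 32041 (D = 179² = 32041)
(24506/D - 18053)*(42512 - 8203) = (24506/32041 - 18053)*(42512 - 8203) = (24506*(1/32041) - 18053)*34309 = (24506/32041 - 18053)*34309 = -578411667/32041*34309 = -19844725883103/32041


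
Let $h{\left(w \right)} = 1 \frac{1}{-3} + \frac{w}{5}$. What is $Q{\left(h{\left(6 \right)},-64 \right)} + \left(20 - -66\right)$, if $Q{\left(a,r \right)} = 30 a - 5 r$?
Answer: $432$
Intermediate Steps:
$h{\left(w \right)} = - \frac{1}{3} + \frac{w}{5}$ ($h{\left(w \right)} = 1 \left(- \frac{1}{3}\right) + w \frac{1}{5} = - \frac{1}{3} + \frac{w}{5}$)
$Q{\left(a,r \right)} = - 5 r + 30 a$
$Q{\left(h{\left(6 \right)},-64 \right)} + \left(20 - -66\right) = \left(\left(-5\right) \left(-64\right) + 30 \left(- \frac{1}{3} + \frac{1}{5} \cdot 6\right)\right) + \left(20 - -66\right) = \left(320 + 30 \left(- \frac{1}{3} + \frac{6}{5}\right)\right) + \left(20 + 66\right) = \left(320 + 30 \cdot \frac{13}{15}\right) + 86 = \left(320 + 26\right) + 86 = 346 + 86 = 432$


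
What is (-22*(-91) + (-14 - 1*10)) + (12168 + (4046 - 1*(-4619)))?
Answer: 22811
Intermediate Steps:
(-22*(-91) + (-14 - 1*10)) + (12168 + (4046 - 1*(-4619))) = (2002 + (-14 - 10)) + (12168 + (4046 + 4619)) = (2002 - 24) + (12168 + 8665) = 1978 + 20833 = 22811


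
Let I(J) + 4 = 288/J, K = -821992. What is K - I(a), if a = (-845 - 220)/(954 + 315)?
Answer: -291683916/355 ≈ -8.2165e+5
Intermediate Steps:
a = -355/423 (a = -1065/1269 = -1065*1/1269 = -355/423 ≈ -0.83924)
I(J) = -4 + 288/J
K - I(a) = -821992 - (-4 + 288/(-355/423)) = -821992 - (-4 + 288*(-423/355)) = -821992 - (-4 - 121824/355) = -821992 - 1*(-123244/355) = -821992 + 123244/355 = -291683916/355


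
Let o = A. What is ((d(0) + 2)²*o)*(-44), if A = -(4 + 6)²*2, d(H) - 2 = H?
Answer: 140800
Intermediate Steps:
d(H) = 2 + H
A = -200 (A = -1*10²*2 = -1*100*2 = -100*2 = -200)
o = -200
((d(0) + 2)²*o)*(-44) = (((2 + 0) + 2)²*(-200))*(-44) = ((2 + 2)²*(-200))*(-44) = (4²*(-200))*(-44) = (16*(-200))*(-44) = -3200*(-44) = 140800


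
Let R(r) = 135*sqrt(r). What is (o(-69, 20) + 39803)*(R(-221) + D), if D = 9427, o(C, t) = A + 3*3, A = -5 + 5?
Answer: 375307724 + 5374620*I*sqrt(221) ≈ 3.7531e+8 + 7.99e+7*I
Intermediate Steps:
A = 0
o(C, t) = 9 (o(C, t) = 0 + 3*3 = 0 + 9 = 9)
(o(-69, 20) + 39803)*(R(-221) + D) = (9 + 39803)*(135*sqrt(-221) + 9427) = 39812*(135*(I*sqrt(221)) + 9427) = 39812*(135*I*sqrt(221) + 9427) = 39812*(9427 + 135*I*sqrt(221)) = 375307724 + 5374620*I*sqrt(221)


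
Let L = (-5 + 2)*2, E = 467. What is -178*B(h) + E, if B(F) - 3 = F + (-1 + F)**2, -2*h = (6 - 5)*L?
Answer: -1313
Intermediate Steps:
L = -6 (L = -3*2 = -6)
h = 3 (h = -(6 - 5)*(-6)/2 = -(-6)/2 = -1/2*(-6) = 3)
B(F) = 3 + F + (-1 + F)**2 (B(F) = 3 + (F + (-1 + F)**2) = 3 + F + (-1 + F)**2)
-178*B(h) + E = -178*(4 + 3**2 - 1*3) + 467 = -178*(4 + 9 - 3) + 467 = -178*10 + 467 = -1780 + 467 = -1313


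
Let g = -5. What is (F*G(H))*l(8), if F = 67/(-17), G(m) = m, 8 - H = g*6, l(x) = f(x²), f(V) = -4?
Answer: 10184/17 ≈ 599.06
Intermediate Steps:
l(x) = -4
H = 38 (H = 8 - (-5)*6 = 8 - 1*(-30) = 8 + 30 = 38)
F = -67/17 (F = 67*(-1/17) = -67/17 ≈ -3.9412)
(F*G(H))*l(8) = -67/17*38*(-4) = -2546/17*(-4) = 10184/17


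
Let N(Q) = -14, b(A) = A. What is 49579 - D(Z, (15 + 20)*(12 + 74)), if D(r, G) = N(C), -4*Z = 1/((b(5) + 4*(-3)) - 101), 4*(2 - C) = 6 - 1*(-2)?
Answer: 49593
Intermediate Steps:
C = 0 (C = 2 - (6 - 1*(-2))/4 = 2 - (6 + 2)/4 = 2 - ¼*8 = 2 - 2 = 0)
Z = 1/432 (Z = -1/(4*((5 + 4*(-3)) - 101)) = -1/(4*((5 - 12) - 101)) = -1/(4*(-7 - 101)) = -¼/(-108) = -¼*(-1/108) = 1/432 ≈ 0.0023148)
D(r, G) = -14
49579 - D(Z, (15 + 20)*(12 + 74)) = 49579 - 1*(-14) = 49579 + 14 = 49593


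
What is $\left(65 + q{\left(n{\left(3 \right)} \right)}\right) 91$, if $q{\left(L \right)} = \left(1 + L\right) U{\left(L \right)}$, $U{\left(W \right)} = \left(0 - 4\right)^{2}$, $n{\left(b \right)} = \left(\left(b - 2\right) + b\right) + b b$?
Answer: $26299$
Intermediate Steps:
$n{\left(b \right)} = -2 + b^{2} + 2 b$ ($n{\left(b \right)} = \left(\left(-2 + b\right) + b\right) + b^{2} = \left(-2 + 2 b\right) + b^{2} = -2 + b^{2} + 2 b$)
$U{\left(W \right)} = 16$ ($U{\left(W \right)} = \left(-4\right)^{2} = 16$)
$q{\left(L \right)} = 16 + 16 L$ ($q{\left(L \right)} = \left(1 + L\right) 16 = 16 + 16 L$)
$\left(65 + q{\left(n{\left(3 \right)} \right)}\right) 91 = \left(65 + \left(16 + 16 \left(-2 + 3^{2} + 2 \cdot 3\right)\right)\right) 91 = \left(65 + \left(16 + 16 \left(-2 + 9 + 6\right)\right)\right) 91 = \left(65 + \left(16 + 16 \cdot 13\right)\right) 91 = \left(65 + \left(16 + 208\right)\right) 91 = \left(65 + 224\right) 91 = 289 \cdot 91 = 26299$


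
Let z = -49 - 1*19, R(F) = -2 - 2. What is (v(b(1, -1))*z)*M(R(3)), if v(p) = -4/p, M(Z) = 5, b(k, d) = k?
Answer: 1360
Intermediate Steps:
R(F) = -4
z = -68 (z = -49 - 19 = -68)
(v(b(1, -1))*z)*M(R(3)) = (-4/1*(-68))*5 = (-4*1*(-68))*5 = -4*(-68)*5 = 272*5 = 1360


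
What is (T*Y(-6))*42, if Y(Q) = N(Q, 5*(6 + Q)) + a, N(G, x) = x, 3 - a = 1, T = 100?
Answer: 8400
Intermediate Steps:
a = 2 (a = 3 - 1*1 = 3 - 1 = 2)
Y(Q) = 32 + 5*Q (Y(Q) = 5*(6 + Q) + 2 = (30 + 5*Q) + 2 = 32 + 5*Q)
(T*Y(-6))*42 = (100*(32 + 5*(-6)))*42 = (100*(32 - 30))*42 = (100*2)*42 = 200*42 = 8400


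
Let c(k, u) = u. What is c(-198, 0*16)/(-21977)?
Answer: 0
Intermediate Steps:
c(-198, 0*16)/(-21977) = (0*16)/(-21977) = 0*(-1/21977) = 0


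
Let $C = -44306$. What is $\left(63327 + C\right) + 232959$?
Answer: $251980$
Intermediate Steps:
$\left(63327 + C\right) + 232959 = \left(63327 - 44306\right) + 232959 = 19021 + 232959 = 251980$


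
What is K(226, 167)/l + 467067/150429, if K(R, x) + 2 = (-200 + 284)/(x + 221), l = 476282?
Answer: 7192722550167/2316574207622 ≈ 3.1049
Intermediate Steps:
K(R, x) = -2 + 84/(221 + x) (K(R, x) = -2 + (-200 + 284)/(x + 221) = -2 + 84/(221 + x))
K(226, 167)/l + 467067/150429 = (2*(-179 - 1*167)/(221 + 167))/476282 + 467067/150429 = (2*(-179 - 167)/388)*(1/476282) + 467067*(1/150429) = (2*(1/388)*(-346))*(1/476282) + 155689/50143 = -173/97*1/476282 + 155689/50143 = -173/46199354 + 155689/50143 = 7192722550167/2316574207622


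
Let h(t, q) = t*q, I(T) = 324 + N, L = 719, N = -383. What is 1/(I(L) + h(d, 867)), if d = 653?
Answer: 1/566092 ≈ 1.7665e-6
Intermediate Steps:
I(T) = -59 (I(T) = 324 - 383 = -59)
h(t, q) = q*t
1/(I(L) + h(d, 867)) = 1/(-59 + 867*653) = 1/(-59 + 566151) = 1/566092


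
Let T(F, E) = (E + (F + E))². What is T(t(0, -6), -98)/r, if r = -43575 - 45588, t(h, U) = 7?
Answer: -3969/9907 ≈ -0.40063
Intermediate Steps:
T(F, E) = (F + 2*E)² (T(F, E) = (E + (E + F))² = (F + 2*E)²)
r = -89163
T(t(0, -6), -98)/r = (7 + 2*(-98))²/(-89163) = (7 - 196)²*(-1/89163) = (-189)²*(-1/89163) = 35721*(-1/89163) = -3969/9907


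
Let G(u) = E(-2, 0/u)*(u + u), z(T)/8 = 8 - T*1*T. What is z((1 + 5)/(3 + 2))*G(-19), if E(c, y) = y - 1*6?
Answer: 299136/25 ≈ 11965.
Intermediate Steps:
E(c, y) = -6 + y (E(c, y) = y - 6 = -6 + y)
z(T) = 64 - 8*T**2 (z(T) = 8*(8 - T*1*T) = 8*(8 - T*T) = 8*(8 - T**2) = 64 - 8*T**2)
G(u) = -12*u (G(u) = (-6 + 0/u)*(u + u) = (-6 + 0)*(2*u) = -12*u)
z((1 + 5)/(3 + 2))*G(-19) = (64 - 8*(1 + 5)**2/(3 + 2)**2)*(-12*(-19)) = (64 - 8*(6/5)**2)*228 = (64 - 8*36/25)*228 = (64 - 288/25)*228 = (1312/25)*228 = 299136/25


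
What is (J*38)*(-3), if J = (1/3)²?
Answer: -38/3 ≈ -12.667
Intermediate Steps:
J = ⅑ (J = (⅓)² = ⅑ ≈ 0.11111)
(J*38)*(-3) = ((⅑)*38)*(-3) = (38/9)*(-3) = -38/3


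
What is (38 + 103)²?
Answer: 19881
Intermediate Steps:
(38 + 103)² = 141² = 19881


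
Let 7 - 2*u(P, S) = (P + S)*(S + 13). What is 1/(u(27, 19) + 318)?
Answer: -2/829 ≈ -0.0024125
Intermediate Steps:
u(P, S) = 7/2 - (13 + S)*(P + S)/2 (u(P, S) = 7/2 - (P + S)*(S + 13)/2 = 7/2 - (P + S)*(13 + S)/2 = 7/2 - (13 + S)*(P + S)/2)
1/(u(27, 19) + 318) = 1/((7/2 - 13/2*27 - 13/2*19 - ½*19² - ½*27*19) + 318) = 1/((7/2 - 351/2 - 247/2 - ½*361 - 513/2) + 318) = 1/((7/2 - 351/2 - 247/2 - 361/2 - 513/2) + 318) = 1/(-1465/2 + 318) = 1/(-829/2) = -2/829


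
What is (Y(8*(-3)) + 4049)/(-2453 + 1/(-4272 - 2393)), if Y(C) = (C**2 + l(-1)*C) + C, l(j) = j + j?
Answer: -30985585/16349246 ≈ -1.8952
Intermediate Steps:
l(j) = 2*j
Y(C) = C**2 - C (Y(C) = (C**2 + (2*(-1))*C) + C = (C**2 - 2*C) + C = C**2 - C)
(Y(8*(-3)) + 4049)/(-2453 + 1/(-4272 - 2393)) = ((8*(-3))*(-1 + 8*(-3)) + 4049)/(-2453 + 1/(-4272 - 2393)) = (-24*(-1 - 24) + 4049)/(-2453 + 1/(-6665)) = (-24*(-25) + 4049)/(-2453 - 1/6665) = (600 + 4049)/(-16349246/6665) = 4649*(-6665/16349246) = -30985585/16349246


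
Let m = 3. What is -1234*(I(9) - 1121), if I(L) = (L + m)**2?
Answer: 1205618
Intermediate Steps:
I(L) = (3 + L)**2 (I(L) = (L + 3)**2 = (3 + L)**2)
-1234*(I(9) - 1121) = -1234*((3 + 9)**2 - 1121) = -1234*(12**2 - 1121) = -1234*(144 - 1121) = -1234*(-977) = 1205618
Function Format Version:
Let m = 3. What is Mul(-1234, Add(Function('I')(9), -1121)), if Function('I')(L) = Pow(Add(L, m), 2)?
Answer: 1205618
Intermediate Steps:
Function('I')(L) = Pow(Add(3, L), 2) (Function('I')(L) = Pow(Add(L, 3), 2) = Pow(Add(3, L), 2))
Mul(-1234, Add(Function('I')(9), -1121)) = Mul(-1234, Add(Pow(Add(3, 9), 2), -1121)) = Mul(-1234, Add(Pow(12, 2), -1121)) = Mul(-1234, Add(144, -1121)) = Mul(-1234, -977) = 1205618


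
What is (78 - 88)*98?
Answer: -980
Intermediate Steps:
(78 - 88)*98 = -10*98 = -980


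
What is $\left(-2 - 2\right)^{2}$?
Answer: $16$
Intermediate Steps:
$\left(-2 - 2\right)^{2} = \left(-4\right)^{2} = 16$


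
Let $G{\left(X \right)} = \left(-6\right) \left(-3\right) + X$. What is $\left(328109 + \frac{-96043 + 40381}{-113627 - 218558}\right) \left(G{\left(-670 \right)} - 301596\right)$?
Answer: $- \frac{32942899285823096}{332185} \approx -9.917 \cdot 10^{10}$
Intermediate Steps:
$G{\left(X \right)} = 18 + X$
$\left(328109 + \frac{-96043 + 40381}{-113627 - 218558}\right) \left(G{\left(-670 \right)} - 301596\right) = \left(328109 + \frac{-96043 + 40381}{-113627 - 218558}\right) \left(\left(18 - 670\right) - 301596\right) = \left(328109 - \frac{55662}{-332185}\right) \left(-652 - 301596\right) = \left(328109 - - \frac{55662}{332185}\right) \left(-302248\right) = \left(328109 + \frac{55662}{332185}\right) \left(-302248\right) = \frac{108992943827}{332185} \left(-302248\right) = - \frac{32942899285823096}{332185}$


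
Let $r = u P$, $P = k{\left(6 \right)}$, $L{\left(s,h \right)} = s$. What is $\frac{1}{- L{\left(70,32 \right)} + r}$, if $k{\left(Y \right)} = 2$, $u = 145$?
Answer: $\frac{1}{220} \approx 0.0045455$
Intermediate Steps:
$P = 2$
$r = 290$ ($r = 145 \cdot 2 = 290$)
$\frac{1}{- L{\left(70,32 \right)} + r} = \frac{1}{\left(-1\right) 70 + 290} = \frac{1}{-70 + 290} = \frac{1}{220}$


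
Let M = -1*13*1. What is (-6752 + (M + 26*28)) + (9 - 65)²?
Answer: -2901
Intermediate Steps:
M = -13 (M = -13*1 = -13)
(-6752 + (M + 26*28)) + (9 - 65)² = (-6752 + (-13 + 26*28)) + (9 - 65)² = (-6752 + (-13 + 728)) + (-56)² = (-6752 + 715) + 3136 = -6037 + 3136 = -2901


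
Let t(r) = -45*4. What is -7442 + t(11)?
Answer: -7622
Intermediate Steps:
t(r) = -180
-7442 + t(11) = -7442 - 180 = -7622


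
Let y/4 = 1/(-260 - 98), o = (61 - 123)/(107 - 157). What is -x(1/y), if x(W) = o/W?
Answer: 62/4475 ≈ 0.013855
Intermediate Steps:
o = 31/25 (o = -62/(-50) = -62*(-1/50) = 31/25 ≈ 1.2400)
y = -2/179 (y = 4/(-260 - 98) = 4/(-358) = 4*(-1/358) = -2/179 ≈ -0.011173)
x(W) = 31/(25*W)
-x(1/y) = -31/(25*(1/(-2/179))) = -31/(25*(-179/2)) = -31*(-2)/(25*179) = -1*(-62/4475) = 62/4475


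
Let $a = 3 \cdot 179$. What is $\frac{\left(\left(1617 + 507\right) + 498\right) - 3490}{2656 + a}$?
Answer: $- \frac{28}{103} \approx -0.27184$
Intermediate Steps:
$a = 537$
$\frac{\left(\left(1617 + 507\right) + 498\right) - 3490}{2656 + a} = \frac{\left(\left(1617 + 507\right) + 498\right) - 3490}{2656 + 537} = \frac{\left(2124 + 498\right) - 3490}{3193} = \left(2622 - 3490\right) \frac{1}{3193} = \left(-868\right) \frac{1}{3193} = - \frac{28}{103}$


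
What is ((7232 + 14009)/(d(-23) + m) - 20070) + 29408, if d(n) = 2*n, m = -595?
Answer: 5964417/641 ≈ 9304.9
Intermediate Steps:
((7232 + 14009)/(d(-23) + m) - 20070) + 29408 = ((7232 + 14009)/(2*(-23) - 595) - 20070) + 29408 = (21241/(-46 - 595) - 20070) + 29408 = (21241/(-641) - 20070) + 29408 = (21241*(-1/641) - 20070) + 29408 = (-21241/641 - 20070) + 29408 = -12886111/641 + 29408 = 5964417/641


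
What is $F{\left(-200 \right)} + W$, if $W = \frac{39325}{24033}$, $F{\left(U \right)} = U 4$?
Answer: $- \frac{19187075}{24033} \approx -798.36$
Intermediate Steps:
$F{\left(U \right)} = 4 U$
$W = \frac{39325}{24033}$ ($W = 39325 \cdot \frac{1}{24033} = \frac{39325}{24033} \approx 1.6363$)
$F{\left(-200 \right)} + W = 4 \left(-200\right) + \frac{39325}{24033} = -800 + \frac{39325}{24033} = - \frac{19187075}{24033}$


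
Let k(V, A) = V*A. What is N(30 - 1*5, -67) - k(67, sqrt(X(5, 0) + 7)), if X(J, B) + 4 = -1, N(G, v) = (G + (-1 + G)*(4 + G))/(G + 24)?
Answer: 103/7 - 67*sqrt(2) ≈ -80.038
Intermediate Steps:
N(G, v) = (G + (-1 + G)*(4 + G))/(24 + G)
X(J, B) = -5 (X(J, B) = -4 - 1 = -5)
k(V, A) = A*V
N(30 - 1*5, -67) - k(67, sqrt(X(5, 0) + 7)) = (-4 + (30 - 1*5)**2 + 4*(30 - 1*5))/(24 + (30 - 1*5)) - sqrt(-5 + 7)*67 = (-4 + (30 - 5)**2 + 4*(30 - 5))/(24 + (30 - 5)) - sqrt(2)*67 = (-4 + 25**2 + 4*25)/(24 + 25) - 67*sqrt(2) = (-4 + 625 + 100)/49 - 67*sqrt(2) = (1/49)*721 - 67*sqrt(2) = 103/7 - 67*sqrt(2)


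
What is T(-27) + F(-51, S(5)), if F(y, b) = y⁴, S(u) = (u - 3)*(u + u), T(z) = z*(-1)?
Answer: 6765228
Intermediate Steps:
T(z) = -z
S(u) = 2*u*(-3 + u) (S(u) = (-3 + u)*(2*u) = 2*u*(-3 + u))
T(-27) + F(-51, S(5)) = -1*(-27) + (-51)⁴ = 27 + 6765201 = 6765228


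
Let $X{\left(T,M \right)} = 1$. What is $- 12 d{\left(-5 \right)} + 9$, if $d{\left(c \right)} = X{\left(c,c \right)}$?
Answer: $-3$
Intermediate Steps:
$d{\left(c \right)} = 1$
$- 12 d{\left(-5 \right)} + 9 = \left(-12\right) 1 + 9 = -12 + 9 = -3$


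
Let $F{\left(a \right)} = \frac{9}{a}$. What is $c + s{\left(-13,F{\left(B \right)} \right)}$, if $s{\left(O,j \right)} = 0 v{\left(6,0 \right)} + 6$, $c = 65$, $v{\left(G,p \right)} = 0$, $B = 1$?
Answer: $71$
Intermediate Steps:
$s{\left(O,j \right)} = 6$ ($s{\left(O,j \right)} = 0 \cdot 0 + 6 = 0 + 6 = 6$)
$c + s{\left(-13,F{\left(B \right)} \right)} = 65 + 6 = 71$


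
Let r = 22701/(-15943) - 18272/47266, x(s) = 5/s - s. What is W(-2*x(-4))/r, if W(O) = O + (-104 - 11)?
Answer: 90804201479/1364295962 ≈ 66.557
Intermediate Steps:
x(s) = -s + 5/s
W(O) = -115 + O (W(O) = O - 115 = -115 + O)
r = -682147981/376780919 (r = 22701*(-1/15943) - 18272*1/47266 = -22701/15943 - 9136/23633 = -682147981/376780919 ≈ -1.8105)
W(-2*x(-4))/r = (-115 - 2*(-1*(-4) + 5/(-4)))/(-682147981/376780919) = (-115 - 2*(4 + 5*(-¼)))*(-376780919/682147981) = (-115 - 2*(4 - 5/4))*(-376780919/682147981) = (-115 - 2*11/4)*(-376780919/682147981) = (-115 - 11/2)*(-376780919/682147981) = -241/2*(-376780919/682147981) = 90804201479/1364295962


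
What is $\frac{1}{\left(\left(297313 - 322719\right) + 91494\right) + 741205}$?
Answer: $\frac{1}{807293} \approx 1.2387 \cdot 10^{-6}$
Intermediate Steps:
$\frac{1}{\left(\left(297313 - 322719\right) + 91494\right) + 741205} = \frac{1}{\left(-25406 + 91494\right) + 741205} = \frac{1}{66088 + 741205} = \frac{1}{807293}$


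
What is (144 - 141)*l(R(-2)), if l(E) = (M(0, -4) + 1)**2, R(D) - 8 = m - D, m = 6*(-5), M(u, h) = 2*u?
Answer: 3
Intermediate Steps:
m = -30
R(D) = -22 - D (R(D) = 8 + (-30 - D) = -22 - D)
l(E) = 1 (l(E) = (2*0 + 1)**2 = (0 + 1)**2 = 1**2 = 1)
(144 - 141)*l(R(-2)) = (144 - 141)*1 = 3*1 = 3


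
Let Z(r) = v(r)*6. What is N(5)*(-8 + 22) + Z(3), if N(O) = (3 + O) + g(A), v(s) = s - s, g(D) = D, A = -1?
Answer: 98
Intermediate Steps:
v(s) = 0
Z(r) = 0 (Z(r) = 0*6 = 0)
N(O) = 2 + O (N(O) = (3 + O) - 1 = 2 + O)
N(5)*(-8 + 22) + Z(3) = (2 + 5)*(-8 + 22) + 0 = 7*14 + 0 = 98 + 0 = 98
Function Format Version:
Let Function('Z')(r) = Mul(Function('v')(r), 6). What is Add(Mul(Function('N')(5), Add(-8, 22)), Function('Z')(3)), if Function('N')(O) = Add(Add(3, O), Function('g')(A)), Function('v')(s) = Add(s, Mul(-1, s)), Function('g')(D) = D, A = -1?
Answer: 98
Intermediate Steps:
Function('v')(s) = 0
Function('Z')(r) = 0 (Function('Z')(r) = Mul(0, 6) = 0)
Function('N')(O) = Add(2, O) (Function('N')(O) = Add(Add(3, O), -1) = Add(2, O))
Add(Mul(Function('N')(5), Add(-8, 22)), Function('Z')(3)) = Add(Mul(Add(2, 5), Add(-8, 22)), 0) = Add(Mul(7, 14), 0) = Add(98, 0) = 98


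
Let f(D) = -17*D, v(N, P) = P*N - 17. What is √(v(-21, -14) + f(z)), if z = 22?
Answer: I*√97 ≈ 9.8489*I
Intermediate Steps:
v(N, P) = -17 + N*P (v(N, P) = N*P - 17 = -17 + N*P)
√(v(-21, -14) + f(z)) = √((-17 - 21*(-14)) - 17*22) = √((-17 + 294) - 374) = √(277 - 374) = √(-97) = I*√97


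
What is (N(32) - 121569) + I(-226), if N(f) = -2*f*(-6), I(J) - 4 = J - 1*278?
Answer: -121685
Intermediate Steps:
I(J) = -274 + J (I(J) = 4 + (J - 1*278) = 4 + (J - 278) = 4 + (-278 + J) = -274 + J)
N(f) = 12*f
(N(32) - 121569) + I(-226) = (12*32 - 121569) + (-274 - 226) = (384 - 121569) - 500 = -121185 - 500 = -121685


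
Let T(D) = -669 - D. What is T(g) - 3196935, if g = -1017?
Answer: -3196587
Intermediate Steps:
T(g) - 3196935 = (-669 - 1*(-1017)) - 3196935 = (-669 + 1017) - 3196935 = 348 - 3196935 = -3196587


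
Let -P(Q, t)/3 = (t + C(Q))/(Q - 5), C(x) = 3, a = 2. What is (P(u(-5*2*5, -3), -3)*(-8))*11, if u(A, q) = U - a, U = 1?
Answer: 0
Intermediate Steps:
u(A, q) = -1 (u(A, q) = 1 - 1*2 = 1 - 2 = -1)
P(Q, t) = -3*(3 + t)/(-5 + Q) (P(Q, t) = -3*(t + 3)/(Q - 5) = -3*(3 + t)/(-5 + Q))
(P(u(-5*2*5, -3), -3)*(-8))*11 = ((3*(-3 - 1*(-3))/(-5 - 1))*(-8))*11 = ((3*(-3 + 3)/(-6))*(-8))*11 = ((3*(-⅙)*0)*(-8))*11 = (0*(-8))*11 = 0*11 = 0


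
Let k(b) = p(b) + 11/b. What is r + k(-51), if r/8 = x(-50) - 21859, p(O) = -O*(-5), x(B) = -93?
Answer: -8969432/51 ≈ -1.7587e+5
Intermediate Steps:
p(O) = 5*O
k(b) = 5*b + 11/b
r = -175616 (r = 8*(-93 - 21859) = 8*(-21952) = -175616)
r + k(-51) = -175616 + (5*(-51) + 11/(-51)) = -175616 + (-255 + 11*(-1/51)) = -175616 + (-255 - 11/51) = -175616 - 13016/51 = -8969432/51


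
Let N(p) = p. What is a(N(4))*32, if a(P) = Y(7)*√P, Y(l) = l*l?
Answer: 3136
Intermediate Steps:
Y(l) = l²
a(P) = 49*√P (a(P) = 7²*√P = 49*√P)
a(N(4))*32 = (49*√4)*32 = (49*2)*32 = 98*32 = 3136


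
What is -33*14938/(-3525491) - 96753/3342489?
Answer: 435530497261/3927971629033 ≈ 0.11088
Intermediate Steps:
-33*14938/(-3525491) - 96753/3342489 = -492954*(-1/3525491) - 96753*1/3342489 = 492954/3525491 - 32251/1114163 = 435530497261/3927971629033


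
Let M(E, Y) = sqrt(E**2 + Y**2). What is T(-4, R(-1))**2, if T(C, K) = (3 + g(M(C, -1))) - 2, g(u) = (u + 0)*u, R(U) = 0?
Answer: 324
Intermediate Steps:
g(u) = u**2 (g(u) = u*u = u**2)
T(C, K) = 2 + C**2 (T(C, K) = (3 + (sqrt(C**2 + (-1)**2))**2) - 2 = (3 + (sqrt(C**2 + 1))**2) - 2 = (3 + (sqrt(1 + C**2))**2) - 2 = (3 + (1 + C**2)) - 2 = (4 + C**2) - 2 = 2 + C**2)
T(-4, R(-1))**2 = (2 + (-4)**2)**2 = (2 + 16)**2 = 18**2 = 324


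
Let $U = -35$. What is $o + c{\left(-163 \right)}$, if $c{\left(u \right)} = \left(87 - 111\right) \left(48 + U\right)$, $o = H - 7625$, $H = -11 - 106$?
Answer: $-8054$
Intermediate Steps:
$H = -117$ ($H = -11 - 106 = -117$)
$o = -7742$ ($o = -117 - 7625 = -7742$)
$c{\left(u \right)} = -312$ ($c{\left(u \right)} = \left(87 - 111\right) \left(48 - 35\right) = \left(-24\right) 13 = -312$)
$o + c{\left(-163 \right)} = -7742 - 312 = -8054$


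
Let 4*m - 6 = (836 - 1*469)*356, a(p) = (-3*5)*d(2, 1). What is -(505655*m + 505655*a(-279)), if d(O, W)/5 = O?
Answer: -32882238995/2 ≈ -1.6441e+10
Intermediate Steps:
d(O, W) = 5*O
a(p) = -150 (a(p) = (-3*5)*(5*2) = -15*10 = -150)
m = 65329/2 (m = 3/2 + ((836 - 1*469)*356)/4 = 3/2 + ((836 - 469)*356)/4 = 3/2 + (367*356)/4 = 3/2 + (1/4)*130652 = 3/2 + 32663 = 65329/2 ≈ 32665.)
-(505655*m + 505655*a(-279)) = -505655/(1/(65329/2 - 150)) = -505655/(1/(65029/2)) = -505655/2/65029 = -505655*65029/2 = -32882238995/2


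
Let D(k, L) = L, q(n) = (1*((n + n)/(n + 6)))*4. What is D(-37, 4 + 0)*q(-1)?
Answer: -32/5 ≈ -6.4000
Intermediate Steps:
q(n) = 8*n/(6 + n) (q(n) = (1*((2*n)/(6 + n)))*4 = (1*(2*n/(6 + n)))*4 = (2*n/(6 + n))*4 = 8*n/(6 + n))
D(-37, 4 + 0)*q(-1) = (4 + 0)*(8*(-1)/(6 - 1)) = 4*(8*(-1)/5) = 4*(8*(-1)*(1/5)) = 4*(-8/5) = -32/5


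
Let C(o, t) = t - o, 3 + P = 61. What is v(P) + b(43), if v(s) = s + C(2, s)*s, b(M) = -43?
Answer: 3263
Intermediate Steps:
P = 58 (P = -3 + 61 = 58)
v(s) = s + s*(-2 + s) (v(s) = s + (s - 1*2)*s = s + (s - 2)*s = s + (-2 + s)*s = s + s*(-2 + s))
v(P) + b(43) = 58*(-1 + 58) - 43 = 58*57 - 43 = 3306 - 43 = 3263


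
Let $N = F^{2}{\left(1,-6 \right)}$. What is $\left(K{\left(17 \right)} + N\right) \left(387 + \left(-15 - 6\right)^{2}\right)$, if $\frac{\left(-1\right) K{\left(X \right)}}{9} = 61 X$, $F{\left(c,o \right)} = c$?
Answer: $-7726896$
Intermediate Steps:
$K{\left(X \right)} = - 549 X$ ($K{\left(X \right)} = - 9 \cdot 61 X = - 549 X$)
$N = 1$ ($N = 1^{2} = 1$)
$\left(K{\left(17 \right)} + N\right) \left(387 + \left(-15 - 6\right)^{2}\right) = \left(\left(-549\right) 17 + 1\right) \left(387 + \left(-15 - 6\right)^{2}\right) = \left(-9333 + 1\right) \left(387 + \left(-15 + \left(-13 + 7\right)\right)^{2}\right) = - 9332 \left(387 + \left(-15 - 6\right)^{2}\right) = - 9332 \left(387 + \left(-21\right)^{2}\right) = - 9332 \left(387 + 441\right) = \left(-9332\right) 828 = -7726896$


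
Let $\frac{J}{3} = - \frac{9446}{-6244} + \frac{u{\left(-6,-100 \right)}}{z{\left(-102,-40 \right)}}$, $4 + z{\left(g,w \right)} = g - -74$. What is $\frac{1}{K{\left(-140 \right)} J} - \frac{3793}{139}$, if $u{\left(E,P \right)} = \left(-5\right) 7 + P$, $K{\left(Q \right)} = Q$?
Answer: $- \frac{16289457161}{596941755} \approx -27.288$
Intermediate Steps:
$u{\left(E,P \right)} = -35 + P$
$z{\left(g,w \right)} = 70 + g$ ($z{\left(g,w \right)} = -4 + \left(g - -74\right) = -4 + \left(g + 74\right) = -4 + \left(74 + g\right) = 70 + g$)
$J = \frac{858909}{49952}$ ($J = 3 \left(- \frac{9446}{-6244} + \frac{-35 - 100}{70 - 102}\right) = 3 \left(\left(-9446\right) \left(- \frac{1}{6244}\right) - \frac{135}{-32}\right) = 3 \left(\frac{4723}{3122} - - \frac{135}{32}\right) = 3 \left(\frac{4723}{3122} + \frac{135}{32}\right) = 3 \cdot \frac{286303}{49952} = \frac{858909}{49952} \approx 17.195$)
$\frac{1}{K{\left(-140 \right)} J} - \frac{3793}{139} = \frac{1}{\left(-140\right) \frac{858909}{49952}} - \frac{3793}{139} = \left(- \frac{1}{140}\right) \frac{49952}{858909} - \frac{3793}{139} = - \frac{1784}{4294545} - \frac{3793}{139} = - \frac{16289457161}{596941755}$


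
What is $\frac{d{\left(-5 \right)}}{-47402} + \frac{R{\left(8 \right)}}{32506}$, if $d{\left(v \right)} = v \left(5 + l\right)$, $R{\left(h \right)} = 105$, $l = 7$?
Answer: $\frac{3463785}{770424706} \approx 0.0044959$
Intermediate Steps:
$d{\left(v \right)} = 12 v$ ($d{\left(v \right)} = v \left(5 + 7\right) = v 12 = 12 v$)
$\frac{d{\left(-5 \right)}}{-47402} + \frac{R{\left(8 \right)}}{32506} = \frac{12 \left(-5\right)}{-47402} + \frac{105}{32506} = \left(-60\right) \left(- \frac{1}{47402}\right) + 105 \cdot \frac{1}{32506} = \frac{30}{23701} + \frac{105}{32506} = \frac{3463785}{770424706}$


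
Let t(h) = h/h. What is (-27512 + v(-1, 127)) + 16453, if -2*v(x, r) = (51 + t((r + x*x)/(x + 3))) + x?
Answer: -22169/2 ≈ -11085.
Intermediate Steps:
t(h) = 1
v(x, r) = -26 - x/2 (v(x, r) = -((51 + 1) + x)/2 = -(52 + x)/2 = -26 - x/2)
(-27512 + v(-1, 127)) + 16453 = (-27512 + (-26 - ½*(-1))) + 16453 = (-27512 + (-26 + ½)) + 16453 = (-27512 - 51/2) + 16453 = -55075/2 + 16453 = -22169/2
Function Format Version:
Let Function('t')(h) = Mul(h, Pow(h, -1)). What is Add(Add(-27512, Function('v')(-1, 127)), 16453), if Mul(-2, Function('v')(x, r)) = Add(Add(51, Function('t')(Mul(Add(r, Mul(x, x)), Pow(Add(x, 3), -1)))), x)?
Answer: Rational(-22169, 2) ≈ -11085.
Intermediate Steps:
Function('t')(h) = 1
Function('v')(x, r) = Add(-26, Mul(Rational(-1, 2), x)) (Function('v')(x, r) = Mul(Rational(-1, 2), Add(Add(51, 1), x)) = Mul(Rational(-1, 2), Add(52, x)) = Add(-26, Mul(Rational(-1, 2), x)))
Add(Add(-27512, Function('v')(-1, 127)), 16453) = Add(Add(-27512, Add(-26, Mul(Rational(-1, 2), -1))), 16453) = Add(Add(-27512, Add(-26, Rational(1, 2))), 16453) = Add(Add(-27512, Rational(-51, 2)), 16453) = Add(Rational(-55075, 2), 16453) = Rational(-22169, 2)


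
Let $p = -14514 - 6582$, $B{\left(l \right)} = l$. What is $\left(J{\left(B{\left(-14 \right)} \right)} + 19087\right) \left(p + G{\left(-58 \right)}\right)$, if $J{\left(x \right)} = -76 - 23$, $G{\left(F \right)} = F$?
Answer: $-401672152$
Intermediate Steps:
$p = -21096$
$J{\left(x \right)} = -99$ ($J{\left(x \right)} = -76 - 23 = -99$)
$\left(J{\left(B{\left(-14 \right)} \right)} + 19087\right) \left(p + G{\left(-58 \right)}\right) = \left(-99 + 19087\right) \left(-21096 - 58\right) = 18988 \left(-21154\right) = -401672152$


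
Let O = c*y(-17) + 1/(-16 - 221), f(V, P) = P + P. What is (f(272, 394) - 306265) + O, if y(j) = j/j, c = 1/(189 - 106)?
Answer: -6009037913/19671 ≈ -3.0548e+5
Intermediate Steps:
c = 1/83 ≈ 0.012048
f(V, P) = 2*P
y(j) = 1
O = 154/19671 (O = (1/83)*1 + 1/(-16 - 221) = 1/83 + 1/(-237) = 1/83 - 1/237 = 154/19671 ≈ 0.0078288)
(f(272, 394) - 306265) + O = (2*394 - 306265) + 154/19671 = (788 - 306265) + 154/19671 = -305477 + 154/19671 = -6009037913/19671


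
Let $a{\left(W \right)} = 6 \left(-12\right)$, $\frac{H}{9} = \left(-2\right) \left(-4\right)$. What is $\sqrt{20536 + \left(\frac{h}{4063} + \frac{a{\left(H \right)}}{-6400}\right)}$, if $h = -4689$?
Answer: $\frac{\sqrt{542382057106642}}{162520} \approx 143.3$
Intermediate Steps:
$H = 72$ ($H = 9 \left(\left(-2\right) \left(-4\right)\right) = 9 \cdot 8 = 72$)
$a{\left(W \right)} = -72$
$\sqrt{20536 + \left(\frac{h}{4063} + \frac{a{\left(H \right)}}{-6400}\right)} = \sqrt{20536 - \left(- \frac{9}{800} + \frac{4689}{4063}\right)} = \sqrt{20536 - \frac{3714633}{3250400}} = \sqrt{\frac{66746499767}{3250400}} = \frac{\sqrt{542382057106642}}{162520}$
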